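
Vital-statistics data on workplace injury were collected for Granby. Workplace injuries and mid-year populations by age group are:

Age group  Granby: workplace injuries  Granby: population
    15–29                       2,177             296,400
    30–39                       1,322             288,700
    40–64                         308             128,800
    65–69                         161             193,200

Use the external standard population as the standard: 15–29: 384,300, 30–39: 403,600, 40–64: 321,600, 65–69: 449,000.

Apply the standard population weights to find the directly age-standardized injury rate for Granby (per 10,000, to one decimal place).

37.3

Age-specific rates per 10,000 for Granby: 73.45, 45.79, 23.91, 8.33.
Standard total = 1,558,500; weights = 0.2466, 0.2590, 0.2064, 0.2881.
Standardized rate: 0.2466×73.45 + 0.2590×45.79 + 0.2064×23.91 + 0.2881×8.33 = 37.3049 per 10,000.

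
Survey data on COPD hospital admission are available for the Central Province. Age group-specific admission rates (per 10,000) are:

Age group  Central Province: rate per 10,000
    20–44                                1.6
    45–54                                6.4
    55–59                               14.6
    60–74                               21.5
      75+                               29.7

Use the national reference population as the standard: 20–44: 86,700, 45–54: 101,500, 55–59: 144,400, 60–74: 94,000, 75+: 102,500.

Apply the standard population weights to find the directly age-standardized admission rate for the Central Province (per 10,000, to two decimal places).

15.05

Standard total = 529,100; weights = 0.1639, 0.1918, 0.2729, 0.1777, 0.1937.
Standardized rate: 0.1639×1.6 + 0.1918×6.4 + 0.2729×14.6 + 0.1777×21.5 + 0.1937×29.7 = 15.0478 per 10,000.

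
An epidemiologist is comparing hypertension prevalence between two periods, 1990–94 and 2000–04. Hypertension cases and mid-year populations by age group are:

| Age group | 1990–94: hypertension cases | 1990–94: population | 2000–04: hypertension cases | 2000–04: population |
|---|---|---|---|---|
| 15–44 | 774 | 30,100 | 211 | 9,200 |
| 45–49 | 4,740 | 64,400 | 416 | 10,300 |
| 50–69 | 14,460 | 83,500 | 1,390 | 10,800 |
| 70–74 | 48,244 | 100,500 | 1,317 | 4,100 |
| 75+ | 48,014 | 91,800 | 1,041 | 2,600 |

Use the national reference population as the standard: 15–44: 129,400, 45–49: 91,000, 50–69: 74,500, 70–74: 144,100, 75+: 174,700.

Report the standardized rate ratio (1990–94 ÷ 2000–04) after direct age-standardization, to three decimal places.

Age-specific rates per 1,000 for 1990–94: 25.714, 73.602, 173.174, 480.040, 523.028.
For 2000–04: 22.935, 40.388, 128.704, 321.220, 400.385.
Standard total = 613,700; weights = 0.2109, 0.1483, 0.1214, 0.2348, 0.2847.
1990–94: 0.2109×25.714 + 0.1483×73.602 + 0.1214×173.174 + 0.2348×480.040 + 0.2847×523.028 = 298.9628 per 1,000.
2000–04: 0.2109×22.935 + 0.1483×40.388 + 0.1214×128.704 + 0.2348×321.220 + 0.2847×400.385 = 215.8489 per 1,000.
Ratio = 298.9628 ÷ 215.8489 = 1.38506.

1.385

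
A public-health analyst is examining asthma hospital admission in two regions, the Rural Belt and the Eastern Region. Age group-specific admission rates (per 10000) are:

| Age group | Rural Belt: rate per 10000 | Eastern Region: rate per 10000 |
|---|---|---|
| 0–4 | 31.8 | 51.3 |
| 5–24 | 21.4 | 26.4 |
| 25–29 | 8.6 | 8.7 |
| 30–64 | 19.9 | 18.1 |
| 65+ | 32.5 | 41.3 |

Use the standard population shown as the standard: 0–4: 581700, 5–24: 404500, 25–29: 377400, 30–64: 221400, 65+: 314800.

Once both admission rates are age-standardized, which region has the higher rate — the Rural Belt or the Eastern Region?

Standard total = 1899800; weights = 0.3062, 0.2129, 0.1987, 0.1165, 0.1657.
The Rural Belt: 0.3062×31.8 + 0.2129×21.4 + 0.1987×8.6 + 0.1165×19.9 + 0.1657×32.5 = 23.7061 per 10000.
The Eastern Region: 0.3062×51.3 + 0.2129×26.4 + 0.1987×8.7 + 0.1165×18.1 + 0.1657×41.3 = 32.0097 per 10000.

Eastern Region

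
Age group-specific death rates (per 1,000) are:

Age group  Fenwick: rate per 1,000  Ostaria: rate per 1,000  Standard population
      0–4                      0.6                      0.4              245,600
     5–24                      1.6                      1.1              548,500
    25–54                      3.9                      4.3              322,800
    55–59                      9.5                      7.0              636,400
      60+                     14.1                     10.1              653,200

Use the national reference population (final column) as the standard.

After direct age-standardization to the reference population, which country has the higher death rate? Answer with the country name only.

Fenwick

Standard total = 2,406,500; weights = 0.1021, 0.2279, 0.1341, 0.2645, 0.2714.
Fenwick: 0.1021×0.6 + 0.2279×1.6 + 0.1341×3.9 + 0.2645×9.5 + 0.2714×14.1 = 7.2885 per 1,000.
Ostaria: 0.1021×0.4 + 0.2279×1.1 + 0.1341×4.3 + 0.2645×7.0 + 0.2714×10.1 = 5.4609 per 1,000.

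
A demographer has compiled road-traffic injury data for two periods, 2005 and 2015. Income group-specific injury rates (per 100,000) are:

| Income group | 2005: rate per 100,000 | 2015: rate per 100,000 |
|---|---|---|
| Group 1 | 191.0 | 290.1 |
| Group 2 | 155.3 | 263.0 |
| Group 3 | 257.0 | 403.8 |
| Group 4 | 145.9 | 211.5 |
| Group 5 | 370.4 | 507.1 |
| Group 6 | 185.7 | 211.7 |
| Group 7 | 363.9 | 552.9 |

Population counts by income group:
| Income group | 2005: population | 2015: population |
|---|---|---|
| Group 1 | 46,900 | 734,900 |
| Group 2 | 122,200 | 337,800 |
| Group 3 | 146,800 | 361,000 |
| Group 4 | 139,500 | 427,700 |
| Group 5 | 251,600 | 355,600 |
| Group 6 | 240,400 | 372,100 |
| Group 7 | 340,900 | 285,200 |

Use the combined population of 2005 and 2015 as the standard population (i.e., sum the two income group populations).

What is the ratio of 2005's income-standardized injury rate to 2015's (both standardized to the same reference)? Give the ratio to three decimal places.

0.687

Combined standard total = 4,162,600; weights = 0.1878, 0.1105, 0.1220, 0.1363, 0.1459, 0.1471, 0.1504.
2005: 0.1878×191.0 + 0.1105×155.3 + 0.1220×257.0 + 0.1363×145.9 + 0.1459×370.4 + 0.1471×185.7 + 0.1504×363.9 = 240.3562 per 100,000.
2015: 0.1878×290.1 + 0.1105×263.0 + 0.1220×403.8 + 0.1363×211.5 + 0.1459×507.1 + 0.1471×211.7 + 0.1504×552.9 = 349.9113 per 100,000.
Ratio = 240.3562 ÷ 349.9113 = 0.68691.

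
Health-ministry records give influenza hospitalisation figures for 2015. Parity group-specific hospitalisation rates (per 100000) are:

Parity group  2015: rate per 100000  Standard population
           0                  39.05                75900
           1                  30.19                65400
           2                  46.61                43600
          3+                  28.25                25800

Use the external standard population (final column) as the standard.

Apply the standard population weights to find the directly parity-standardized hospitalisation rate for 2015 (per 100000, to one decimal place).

36.5

Standard total = 210700; weights = 0.3602, 0.3104, 0.2069, 0.1224.
Standardized rate: 0.3602×39.05 + 0.3104×30.19 + 0.2069×46.61 + 0.1224×28.25 = 36.5418 per 100000.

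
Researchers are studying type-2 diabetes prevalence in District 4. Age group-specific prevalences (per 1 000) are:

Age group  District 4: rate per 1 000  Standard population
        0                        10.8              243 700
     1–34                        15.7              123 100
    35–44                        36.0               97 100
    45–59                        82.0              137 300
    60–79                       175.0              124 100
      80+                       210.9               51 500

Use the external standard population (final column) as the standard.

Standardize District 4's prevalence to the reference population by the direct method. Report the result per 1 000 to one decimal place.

66.8

Standard total = 776 800; weights = 0.3137, 0.1585, 0.1250, 0.1768, 0.1598, 0.0663.
Standardized rate: 0.3137×10.8 + 0.1585×15.7 + 0.1250×36.0 + 0.1768×82.0 + 0.1598×175.0 + 0.0663×210.9 = 66.8096 per 1 000.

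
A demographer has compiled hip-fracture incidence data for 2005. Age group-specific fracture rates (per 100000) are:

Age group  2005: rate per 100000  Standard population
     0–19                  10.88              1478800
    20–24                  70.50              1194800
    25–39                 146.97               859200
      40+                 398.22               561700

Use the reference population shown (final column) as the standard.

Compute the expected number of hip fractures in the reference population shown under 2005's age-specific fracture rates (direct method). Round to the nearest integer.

4503

Expected hip fractures = Σ (standard pop × age-specific rate ÷ 100000)
= 1478800×10.88/100000 + 1194800×70.50/100000 + 859200×146.97/100000 + 561700×398.22/100000
= 160.89 + 842.33 + 1262.77 + 2236.80 = 4502.80.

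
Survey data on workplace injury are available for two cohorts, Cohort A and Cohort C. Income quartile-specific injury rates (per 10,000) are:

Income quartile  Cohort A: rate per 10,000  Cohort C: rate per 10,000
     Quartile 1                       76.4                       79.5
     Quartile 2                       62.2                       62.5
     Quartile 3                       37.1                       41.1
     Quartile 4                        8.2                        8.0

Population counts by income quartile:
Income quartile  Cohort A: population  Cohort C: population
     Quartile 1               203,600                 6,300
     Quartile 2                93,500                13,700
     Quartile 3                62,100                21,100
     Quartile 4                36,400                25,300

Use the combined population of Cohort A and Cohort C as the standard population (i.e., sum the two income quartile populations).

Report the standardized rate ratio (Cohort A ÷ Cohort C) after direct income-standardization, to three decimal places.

Combined standard total = 462,000; weights = 0.4543, 0.2320, 0.1801, 0.1335.
Cohort A: 0.4543×76.4 + 0.2320×62.2 + 0.1801×37.1 + 0.1335×8.2 = 56.9196 per 10,000.
Cohort C: 0.4543×79.5 + 0.2320×62.5 + 0.1801×41.1 + 0.1335×8.0 = 59.0913 per 10,000.
Ratio = 56.9196 ÷ 59.0913 = 0.96325.

0.963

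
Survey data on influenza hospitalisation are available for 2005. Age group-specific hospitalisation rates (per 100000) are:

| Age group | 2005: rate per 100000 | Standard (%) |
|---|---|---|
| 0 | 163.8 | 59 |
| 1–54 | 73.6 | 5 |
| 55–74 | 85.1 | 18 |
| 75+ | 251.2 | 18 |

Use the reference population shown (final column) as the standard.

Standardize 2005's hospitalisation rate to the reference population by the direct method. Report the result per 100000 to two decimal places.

Standard weights: 0.59, 0.05, 0.18, 0.18.
Standardized rate: 0.5900×163.8 + 0.0500×73.6 + 0.1800×85.1 + 0.1800×251.2 = 160.8560 per 100000.

160.86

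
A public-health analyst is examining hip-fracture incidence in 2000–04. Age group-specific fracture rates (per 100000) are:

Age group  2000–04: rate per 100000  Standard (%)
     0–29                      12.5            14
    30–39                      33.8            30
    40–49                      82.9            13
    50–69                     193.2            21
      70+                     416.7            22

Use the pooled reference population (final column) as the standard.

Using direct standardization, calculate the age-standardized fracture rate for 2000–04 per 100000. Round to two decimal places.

Standard weights: 0.14, 0.30, 0.13, 0.21, 0.22.
Standardized rate: 0.1400×12.5 + 0.3000×33.8 + 0.1300×82.9 + 0.2100×193.2 + 0.2200×416.7 = 154.9130 per 100000.

154.91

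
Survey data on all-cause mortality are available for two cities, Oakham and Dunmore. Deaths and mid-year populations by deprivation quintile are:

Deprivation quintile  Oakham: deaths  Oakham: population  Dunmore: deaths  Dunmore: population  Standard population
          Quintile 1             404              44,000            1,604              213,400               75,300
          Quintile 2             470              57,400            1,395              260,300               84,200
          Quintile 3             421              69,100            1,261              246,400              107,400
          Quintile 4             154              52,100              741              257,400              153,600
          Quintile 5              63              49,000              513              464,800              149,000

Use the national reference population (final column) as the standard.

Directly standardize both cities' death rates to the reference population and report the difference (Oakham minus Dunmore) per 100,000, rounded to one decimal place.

89.1

Deprivation-specific rates per 100,000 for Oakham: 918.18, 818.82, 609.26, 295.59, 128.57.
For Dunmore: 751.64, 535.92, 511.77, 287.88, 110.37.
Standard total = 569,500; weights = 0.1322, 0.1478, 0.1886, 0.2697, 0.2616.
Oakham: 0.1322×918.18 + 0.1478×818.82 + 0.1886×609.26 + 0.2697×295.59 + 0.2616×128.57 = 470.7237 per 100,000.
Dunmore: 0.1322×751.64 + 0.1478×535.92 + 0.1886×511.77 + 0.2697×287.88 + 0.2616×110.37 = 381.6512 per 100,000.
Difference = 470.7237 − 381.6512 = 89.0725.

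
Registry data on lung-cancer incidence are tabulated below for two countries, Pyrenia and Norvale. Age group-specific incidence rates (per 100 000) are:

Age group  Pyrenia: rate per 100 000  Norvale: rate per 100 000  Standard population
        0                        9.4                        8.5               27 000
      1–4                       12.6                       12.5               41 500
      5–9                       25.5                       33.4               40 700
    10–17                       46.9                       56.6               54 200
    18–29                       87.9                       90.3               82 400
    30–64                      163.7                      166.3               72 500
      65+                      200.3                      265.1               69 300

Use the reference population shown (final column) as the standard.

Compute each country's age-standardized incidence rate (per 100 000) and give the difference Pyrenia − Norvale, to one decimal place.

Standard total = 387 600; weights = 0.0697, 0.1071, 0.1050, 0.1398, 0.2126, 0.1870, 0.1788.
Pyrenia: 0.0697×9.4 + 0.1071×12.6 + 0.1050×25.5 + 0.1398×46.9 + 0.2126×87.9 + 0.1870×163.7 + 0.1788×200.3 = 96.3584 per 100 000.
Norvale: 0.0697×8.5 + 0.1071×12.5 + 0.1050×33.4 + 0.1398×56.6 + 0.2126×90.3 + 0.1870×166.3 + 0.1788×265.1 = 111.0533 per 100 000.
Difference = 96.3584 − 111.0533 = -14.6948.

-14.7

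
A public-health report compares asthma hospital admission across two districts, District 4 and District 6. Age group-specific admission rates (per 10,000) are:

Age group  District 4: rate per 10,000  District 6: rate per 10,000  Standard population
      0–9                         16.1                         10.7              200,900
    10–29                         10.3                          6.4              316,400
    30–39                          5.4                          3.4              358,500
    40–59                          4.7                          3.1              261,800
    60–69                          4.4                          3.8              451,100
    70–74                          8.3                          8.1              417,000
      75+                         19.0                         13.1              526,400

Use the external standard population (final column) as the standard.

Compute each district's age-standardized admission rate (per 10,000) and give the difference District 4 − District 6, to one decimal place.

Standard total = 2,532,100; weights = 0.0793, 0.1250, 0.1416, 0.1034, 0.1782, 0.1647, 0.2079.
District 4: 0.0793×16.1 + 0.1250×10.3 + 0.1416×5.4 + 0.1034×4.7 + 0.1782×4.4 + 0.1647×8.3 + 0.2079×19.0 = 9.9156 per 10,000.
District 6: 0.0793×10.7 + 0.1250×6.4 + 0.1416×3.4 + 0.1034×3.1 + 0.1782×3.8 + 0.1647×8.1 + 0.2079×13.1 = 7.1849 per 10,000.
Difference = 9.9156 − 7.1849 = 2.7307.

2.7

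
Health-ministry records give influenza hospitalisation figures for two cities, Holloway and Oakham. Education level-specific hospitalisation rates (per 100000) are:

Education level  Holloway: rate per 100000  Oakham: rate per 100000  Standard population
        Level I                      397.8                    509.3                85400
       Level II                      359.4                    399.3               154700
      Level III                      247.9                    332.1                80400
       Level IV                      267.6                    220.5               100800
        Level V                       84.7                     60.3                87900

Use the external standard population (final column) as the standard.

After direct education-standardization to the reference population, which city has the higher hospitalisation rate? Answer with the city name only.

Standard total = 509200; weights = 0.1677, 0.3038, 0.1579, 0.1980, 0.1726.
Holloway: 0.1677×397.8 + 0.3038×359.4 + 0.1579×247.9 + 0.1980×267.6 + 0.1726×84.7 = 282.6427 per 100000.
Oakham: 0.1677×509.3 + 0.3038×399.3 + 0.1579×332.1 + 0.1980×220.5 + 0.1726×60.3 = 313.2238 per 100000.

Oakham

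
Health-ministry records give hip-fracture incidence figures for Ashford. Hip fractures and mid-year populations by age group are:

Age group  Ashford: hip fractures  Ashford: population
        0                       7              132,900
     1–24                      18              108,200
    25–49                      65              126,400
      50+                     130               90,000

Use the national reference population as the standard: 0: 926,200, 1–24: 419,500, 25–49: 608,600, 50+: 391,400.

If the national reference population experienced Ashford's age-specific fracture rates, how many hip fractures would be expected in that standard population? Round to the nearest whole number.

997

Age-specific rates per 100,000 for Ashford: 5.27, 16.64, 51.42, 144.44.
Expected hip fractures = Σ (standard pop × age-specific rate ÷ 100,000)
= 926,200×5.27/100,000 + 419,500×16.64/100,000 + 608,600×51.42/100,000 + 391,400×144.44/100,000
= 48.78 + 69.79 + 312.97 + 565.36 = 996.89.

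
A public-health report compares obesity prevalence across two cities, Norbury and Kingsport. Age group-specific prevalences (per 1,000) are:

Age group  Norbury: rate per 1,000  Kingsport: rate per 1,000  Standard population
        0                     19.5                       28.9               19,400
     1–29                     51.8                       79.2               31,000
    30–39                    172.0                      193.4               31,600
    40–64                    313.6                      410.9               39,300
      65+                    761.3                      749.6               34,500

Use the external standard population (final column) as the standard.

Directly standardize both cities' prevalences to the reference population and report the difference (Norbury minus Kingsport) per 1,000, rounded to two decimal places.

Standard total = 155,800; weights = 0.1245, 0.1990, 0.2028, 0.2522, 0.2214.
Norbury: 0.1245×19.5 + 0.1990×51.8 + 0.2028×172.0 + 0.2522×313.6 + 0.2214×761.3 = 295.3057 per 1,000.
Kingsport: 0.1245×28.9 + 0.1990×79.2 + 0.2028×193.4 + 0.2522×410.9 + 0.2214×749.6 = 328.2212 per 1,000.
Difference = 295.3057 − 328.2212 = -32.9155.

-32.92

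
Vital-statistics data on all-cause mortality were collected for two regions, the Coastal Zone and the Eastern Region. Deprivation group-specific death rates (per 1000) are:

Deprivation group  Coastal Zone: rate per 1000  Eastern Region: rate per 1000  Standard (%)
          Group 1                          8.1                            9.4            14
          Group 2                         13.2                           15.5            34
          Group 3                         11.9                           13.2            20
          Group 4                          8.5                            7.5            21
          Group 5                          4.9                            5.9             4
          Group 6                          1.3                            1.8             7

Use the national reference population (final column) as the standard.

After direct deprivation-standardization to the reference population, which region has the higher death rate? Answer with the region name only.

Standard weights: 0.14, 0.34, 0.20, 0.21, 0.04, 0.07.
The Coastal Zone: 0.1400×8.1 + 0.3400×13.2 + 0.2000×11.9 + 0.2100×8.5 + 0.0400×4.9 + 0.0700×1.3 = 10.0740 per 1000.
The Eastern Region: 0.1400×9.4 + 0.3400×15.5 + 0.2000×13.2 + 0.2100×7.5 + 0.0400×5.9 + 0.0700×1.8 = 11.1630 per 1000.

Eastern Region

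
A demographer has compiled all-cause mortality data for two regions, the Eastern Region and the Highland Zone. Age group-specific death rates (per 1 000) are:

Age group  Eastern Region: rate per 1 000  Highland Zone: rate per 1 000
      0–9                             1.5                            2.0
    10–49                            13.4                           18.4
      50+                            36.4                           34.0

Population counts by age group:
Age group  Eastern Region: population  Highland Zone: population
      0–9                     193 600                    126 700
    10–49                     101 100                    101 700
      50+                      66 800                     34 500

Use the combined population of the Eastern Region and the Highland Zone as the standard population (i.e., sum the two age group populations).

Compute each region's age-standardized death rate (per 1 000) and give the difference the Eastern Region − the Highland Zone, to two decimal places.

-1.49

Combined standard total = 624 400; weights = 0.5130, 0.3248, 0.1622.
The Eastern Region: 0.5130×1.5 + 0.3248×13.4 + 0.1622×36.4 = 11.0270 per 1 000.
The Highland Zone: 0.5130×2.0 + 0.3248×18.4 + 0.1622×34.0 = 12.5181 per 1 000.
Difference = 11.0270 − 12.5181 = -1.4911.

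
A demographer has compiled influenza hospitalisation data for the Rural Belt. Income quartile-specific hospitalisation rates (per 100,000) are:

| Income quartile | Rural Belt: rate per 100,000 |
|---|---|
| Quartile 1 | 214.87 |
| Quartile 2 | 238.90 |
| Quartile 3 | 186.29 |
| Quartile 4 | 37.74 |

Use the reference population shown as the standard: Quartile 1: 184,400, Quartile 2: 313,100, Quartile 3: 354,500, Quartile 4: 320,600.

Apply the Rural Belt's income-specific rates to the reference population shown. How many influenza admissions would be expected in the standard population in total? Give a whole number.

1926

Expected influenza admissions = Σ (standard pop × income-specific rate ÷ 100,000)
= 184,400×214.87/100,000 + 313,100×238.90/100,000 + 354,500×186.29/100,000 + 320,600×37.74/100,000
= 396.22 + 748.00 + 660.40 + 120.99 = 1925.61.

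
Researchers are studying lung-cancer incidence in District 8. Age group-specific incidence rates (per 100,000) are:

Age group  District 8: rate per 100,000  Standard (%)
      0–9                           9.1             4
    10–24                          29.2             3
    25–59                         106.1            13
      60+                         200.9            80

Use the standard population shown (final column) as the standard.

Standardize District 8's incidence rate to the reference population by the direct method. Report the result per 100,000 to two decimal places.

175.75

Standard weights: 0.04, 0.03, 0.13, 0.80.
Standardized rate: 0.0400×9.1 + 0.0300×29.2 + 0.1300×106.1 + 0.8000×200.9 = 175.7530 per 100,000.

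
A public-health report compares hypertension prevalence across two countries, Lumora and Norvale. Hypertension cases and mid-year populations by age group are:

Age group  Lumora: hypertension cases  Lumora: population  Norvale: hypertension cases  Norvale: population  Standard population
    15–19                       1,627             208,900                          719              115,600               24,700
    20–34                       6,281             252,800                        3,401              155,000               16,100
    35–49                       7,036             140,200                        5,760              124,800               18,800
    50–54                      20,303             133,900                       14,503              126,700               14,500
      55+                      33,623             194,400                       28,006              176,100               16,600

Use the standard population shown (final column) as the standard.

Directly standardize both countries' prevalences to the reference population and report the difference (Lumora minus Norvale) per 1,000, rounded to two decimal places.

Age-specific rates per 1,000 for Lumora: 7.788, 24.846, 50.185, 151.628, 172.958.
For Norvale: 6.220, 21.942, 46.154, 114.467, 159.035.
Standard total = 90,700; weights = 0.2723, 0.1775, 0.2073, 0.1599, 0.1830.
Lumora: 0.2723×7.788 + 0.1775×24.846 + 0.2073×50.185 + 0.1599×151.628 + 0.1830×172.958 = 72.8289 per 1,000.
Norvale: 0.2723×6.220 + 0.1775×21.942 + 0.2073×46.154 + 0.1599×114.467 + 0.1830×159.035 = 62.5616 per 1,000.
Difference = 72.8289 − 62.5616 = 10.2674.

10.27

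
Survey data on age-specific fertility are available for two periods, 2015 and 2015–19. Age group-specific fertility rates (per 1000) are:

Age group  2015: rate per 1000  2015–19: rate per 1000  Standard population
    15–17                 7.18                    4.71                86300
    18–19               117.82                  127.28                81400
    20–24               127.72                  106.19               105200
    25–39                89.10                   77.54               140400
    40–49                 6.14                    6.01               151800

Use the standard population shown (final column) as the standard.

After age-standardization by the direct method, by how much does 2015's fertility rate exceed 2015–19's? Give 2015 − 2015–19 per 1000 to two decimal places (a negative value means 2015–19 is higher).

5.93

Standard total = 565100; weights = 0.1527, 0.1440, 0.1862, 0.2485, 0.2686.
2015: 0.1527×7.18 + 0.1440×117.82 + 0.1862×127.72 + 0.2485×89.10 + 0.2686×6.14 = 65.6309 per 1000.
2015–19: 0.1527×4.71 + 0.1440×127.28 + 0.1862×106.19 + 0.2485×77.54 + 0.2686×6.01 = 59.7013 per 1000.
Difference = 65.6309 − 59.7013 = 5.9296.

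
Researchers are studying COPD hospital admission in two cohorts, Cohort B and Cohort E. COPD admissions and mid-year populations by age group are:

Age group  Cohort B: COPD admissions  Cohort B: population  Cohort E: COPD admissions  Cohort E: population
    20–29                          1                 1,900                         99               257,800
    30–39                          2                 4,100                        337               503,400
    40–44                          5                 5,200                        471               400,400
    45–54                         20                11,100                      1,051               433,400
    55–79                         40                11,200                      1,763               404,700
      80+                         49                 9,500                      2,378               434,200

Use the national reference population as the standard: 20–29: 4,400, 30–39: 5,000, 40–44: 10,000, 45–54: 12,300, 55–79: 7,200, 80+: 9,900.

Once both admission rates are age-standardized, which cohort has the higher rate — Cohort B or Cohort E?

Cohort E

Age-specific rates per 10,000 for Cohort B: 5.26, 4.88, 9.62, 18.02, 35.71, 51.58.
For Cohort E: 3.84, 6.69, 11.76, 24.25, 43.56, 54.77.
Standard total = 48,800; weights = 0.0902, 0.1025, 0.2049, 0.2520, 0.1475, 0.2029.
Cohort B: 0.0902×5.26 + 0.1025×4.88 + 0.2049×9.62 + 0.2520×18.02 + 0.1475×35.71 + 0.2029×51.58 = 23.2192 per 10,000.
Cohort E: 0.0902×3.84 + 0.1025×6.69 + 0.2049×11.76 + 0.2520×24.25 + 0.1475×43.56 + 0.2029×54.77 = 27.0928 per 10,000.
The crude rates (27.21 vs 25.06) would put Cohort B higher, but that reflects its age composition; once standardized to a common age structure, Cohort E has the higher underlying rate.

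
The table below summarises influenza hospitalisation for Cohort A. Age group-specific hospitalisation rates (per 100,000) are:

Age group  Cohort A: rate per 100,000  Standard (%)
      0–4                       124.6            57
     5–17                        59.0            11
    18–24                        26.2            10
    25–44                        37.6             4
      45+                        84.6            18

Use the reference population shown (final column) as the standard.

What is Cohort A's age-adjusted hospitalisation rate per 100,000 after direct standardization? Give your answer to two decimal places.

96.86

Standard weights: 0.57, 0.11, 0.10, 0.04, 0.18.
Standardized rate: 0.5700×124.6 + 0.1100×59.0 + 0.1000×26.2 + 0.0400×37.6 + 0.1800×84.6 = 96.8640 per 100,000.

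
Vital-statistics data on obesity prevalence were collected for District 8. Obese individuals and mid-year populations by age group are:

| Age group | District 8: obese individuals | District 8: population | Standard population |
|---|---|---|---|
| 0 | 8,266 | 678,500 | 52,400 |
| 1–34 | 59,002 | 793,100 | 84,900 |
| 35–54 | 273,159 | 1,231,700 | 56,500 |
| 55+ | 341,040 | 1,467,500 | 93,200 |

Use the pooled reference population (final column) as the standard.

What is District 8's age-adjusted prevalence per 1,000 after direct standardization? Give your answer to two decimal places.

Age-specific rates per 1,000 for District 8: 12.183, 74.394, 221.774, 232.395.
Standard total = 287,000; weights = 0.1826, 0.2958, 0.1969, 0.3247.
Standardized rate: 0.1826×12.183 + 0.2958×74.394 + 0.1969×221.774 + 0.3247×232.395 = 143.3586 per 1,000.

143.36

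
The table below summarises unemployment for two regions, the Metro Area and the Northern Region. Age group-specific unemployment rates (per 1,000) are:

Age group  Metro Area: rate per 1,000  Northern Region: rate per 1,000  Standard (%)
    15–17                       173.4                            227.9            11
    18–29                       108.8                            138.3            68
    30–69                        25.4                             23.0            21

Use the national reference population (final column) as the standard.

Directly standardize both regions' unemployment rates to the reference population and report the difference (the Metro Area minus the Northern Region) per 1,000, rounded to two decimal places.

Standard weights: 0.11, 0.68, 0.21.
The Metro Area: 0.1100×173.4 + 0.6800×108.8 + 0.2100×25.4 = 98.3920 per 1,000.
The Northern Region: 0.1100×227.9 + 0.6800×138.3 + 0.2100×23.0 = 123.9430 per 1,000.
Difference = 98.3920 − 123.9430 = -25.5510.

-25.55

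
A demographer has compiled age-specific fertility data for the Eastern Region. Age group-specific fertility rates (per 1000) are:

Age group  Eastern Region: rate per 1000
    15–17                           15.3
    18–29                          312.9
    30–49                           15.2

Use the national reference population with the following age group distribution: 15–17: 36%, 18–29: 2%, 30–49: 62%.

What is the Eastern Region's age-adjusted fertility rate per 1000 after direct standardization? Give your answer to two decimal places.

21.19

Standard weights: 0.36, 0.02, 0.62.
Standardized rate: 0.3600×15.3 + 0.0200×312.9 + 0.6200×15.2 = 21.1900 per 1000.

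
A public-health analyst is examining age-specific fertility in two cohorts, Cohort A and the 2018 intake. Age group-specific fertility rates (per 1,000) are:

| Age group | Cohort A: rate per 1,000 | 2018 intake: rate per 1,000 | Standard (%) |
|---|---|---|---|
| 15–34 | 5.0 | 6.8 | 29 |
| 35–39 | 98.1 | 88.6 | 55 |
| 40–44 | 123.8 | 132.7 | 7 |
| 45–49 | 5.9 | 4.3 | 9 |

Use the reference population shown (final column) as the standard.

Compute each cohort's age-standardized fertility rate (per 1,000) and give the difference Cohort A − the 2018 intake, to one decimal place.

4.2

Standard weights: 0.29, 0.55, 0.07, 0.09.
Cohort A: 0.2900×5.0 + 0.5500×98.1 + 0.0700×123.8 + 0.0900×5.9 = 64.6020 per 1,000.
The 2018 intake: 0.2900×6.8 + 0.5500×88.6 + 0.0700×132.7 + 0.0900×4.3 = 60.3780 per 1,000.
Difference = 64.6020 − 60.3780 = 4.2240.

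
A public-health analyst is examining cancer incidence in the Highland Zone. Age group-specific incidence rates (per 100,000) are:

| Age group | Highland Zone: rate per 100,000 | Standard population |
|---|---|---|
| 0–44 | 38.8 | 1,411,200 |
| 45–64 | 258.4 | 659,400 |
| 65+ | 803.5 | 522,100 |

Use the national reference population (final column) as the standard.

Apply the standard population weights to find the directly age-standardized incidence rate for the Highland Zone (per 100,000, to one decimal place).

Standard total = 2,592,700; weights = 0.5443, 0.2543, 0.2014.
Standardized rate: 0.5443×38.8 + 0.2543×258.4 + 0.2014×803.5 = 248.6407 per 100,000.

248.6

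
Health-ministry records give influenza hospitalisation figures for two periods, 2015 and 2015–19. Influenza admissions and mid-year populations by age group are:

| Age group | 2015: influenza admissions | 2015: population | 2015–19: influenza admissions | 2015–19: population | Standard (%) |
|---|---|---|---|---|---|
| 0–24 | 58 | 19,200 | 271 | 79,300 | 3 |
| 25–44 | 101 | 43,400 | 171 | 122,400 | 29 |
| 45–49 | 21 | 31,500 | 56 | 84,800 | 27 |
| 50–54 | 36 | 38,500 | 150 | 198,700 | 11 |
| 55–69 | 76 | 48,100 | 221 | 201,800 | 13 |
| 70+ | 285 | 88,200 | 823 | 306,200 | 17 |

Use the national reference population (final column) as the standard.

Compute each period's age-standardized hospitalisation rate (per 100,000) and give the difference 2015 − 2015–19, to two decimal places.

43.48

Age-specific rates per 100,000 for 2015: 302.08, 232.72, 66.67, 93.51, 158.00, 323.13.
For 2015–19: 341.74, 139.71, 66.04, 75.49, 109.51, 268.78.
Standard weights: 0.03, 0.29, 0.27, 0.11, 0.13, 0.17.
2015: 0.0300×302.08 + 0.2900×232.72 + 0.2700×66.67 + 0.1100×93.51 + 0.1300×158.00 + 0.1700×323.13 = 180.3092 per 100,000.
2015–19: 0.0300×341.74 + 0.2900×139.71 + 0.2700×66.04 + 0.1100×75.49 + 0.1300×109.51 + 0.1700×268.78 = 136.8303 per 100,000.
Difference = 180.3092 − 136.8303 = 43.4789.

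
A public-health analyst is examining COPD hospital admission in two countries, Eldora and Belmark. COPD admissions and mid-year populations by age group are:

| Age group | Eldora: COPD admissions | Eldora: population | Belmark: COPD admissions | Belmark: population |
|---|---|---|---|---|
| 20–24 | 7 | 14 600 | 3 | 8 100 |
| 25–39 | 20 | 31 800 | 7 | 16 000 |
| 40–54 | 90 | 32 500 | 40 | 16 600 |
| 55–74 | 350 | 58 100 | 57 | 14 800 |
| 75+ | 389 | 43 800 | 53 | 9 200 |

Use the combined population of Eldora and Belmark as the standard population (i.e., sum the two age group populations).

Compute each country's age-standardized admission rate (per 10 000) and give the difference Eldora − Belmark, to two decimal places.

Age-specific rates per 10 000 for Eldora: 4.79, 6.29, 27.69, 60.24, 88.81.
For Belmark: 3.70, 4.38, 24.10, 38.51, 57.61.
Combined standard total = 245 500; weights = 0.0925, 0.1947, 0.2000, 0.2969, 0.2159.
Eldora: 0.0925×4.79 + 0.1947×6.29 + 0.2000×27.69 + 0.2969×60.24 + 0.2159×88.81 = 44.2680 per 10 000.
Belmark: 0.0925×3.70 + 0.1947×4.38 + 0.2000×24.10 + 0.2969×38.51 + 0.2159×57.61 = 29.8869 per 10 000.
Difference = 44.2680 − 29.8869 = 14.3812.

14.38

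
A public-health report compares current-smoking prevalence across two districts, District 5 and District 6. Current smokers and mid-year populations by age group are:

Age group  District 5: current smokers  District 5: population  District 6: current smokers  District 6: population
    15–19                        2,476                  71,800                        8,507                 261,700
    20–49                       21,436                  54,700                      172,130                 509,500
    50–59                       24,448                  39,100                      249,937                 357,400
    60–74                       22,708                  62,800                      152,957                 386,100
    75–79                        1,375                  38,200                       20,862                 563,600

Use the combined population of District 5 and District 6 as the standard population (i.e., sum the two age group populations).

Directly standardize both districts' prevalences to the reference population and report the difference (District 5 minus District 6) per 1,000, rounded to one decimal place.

Age-specific rates per 1,000 for District 5: 34.485, 391.883, 625.269, 361.592, 35.995.
For District 6: 32.507, 337.841, 699.320, 396.159, 37.016.
Combined standard total = 2,344,900; weights = 0.1422, 0.2406, 0.1691, 0.1914, 0.2566.
District 5: 0.1422×34.485 + 0.2406×391.883 + 0.1691×625.269 + 0.1914×361.592 + 0.2566×35.995 = 283.3812 per 1,000.
District 6: 0.1422×32.507 + 0.2406×337.841 + 0.1691×699.320 + 0.1914×396.159 + 0.2566×37.016 = 289.4977 per 1,000.
Difference = 283.3812 − 289.4977 = -6.1165.

-6.1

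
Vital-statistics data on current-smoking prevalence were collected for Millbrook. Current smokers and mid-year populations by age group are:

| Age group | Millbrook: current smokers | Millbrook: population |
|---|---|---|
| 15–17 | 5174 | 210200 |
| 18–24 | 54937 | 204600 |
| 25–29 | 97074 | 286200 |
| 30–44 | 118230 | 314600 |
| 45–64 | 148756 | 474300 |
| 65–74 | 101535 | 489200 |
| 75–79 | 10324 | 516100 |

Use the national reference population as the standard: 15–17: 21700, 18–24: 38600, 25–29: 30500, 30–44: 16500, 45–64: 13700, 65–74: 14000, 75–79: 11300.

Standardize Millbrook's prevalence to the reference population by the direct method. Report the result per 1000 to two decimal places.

Age-specific rates per 1000 for Millbrook: 24.615, 268.509, 339.182, 375.811, 313.633, 207.553, 20.004.
Standard total = 146300; weights = 0.1483, 0.2638, 0.2085, 0.1128, 0.0936, 0.0957, 0.0772.
Standardized rate: 0.1483×24.615 + 0.2638×268.509 + 0.2085×339.182 + 0.1128×375.811 + 0.0936×313.633 + 0.0957×207.553 + 0.0772×20.004 = 238.3670 per 1000.

238.37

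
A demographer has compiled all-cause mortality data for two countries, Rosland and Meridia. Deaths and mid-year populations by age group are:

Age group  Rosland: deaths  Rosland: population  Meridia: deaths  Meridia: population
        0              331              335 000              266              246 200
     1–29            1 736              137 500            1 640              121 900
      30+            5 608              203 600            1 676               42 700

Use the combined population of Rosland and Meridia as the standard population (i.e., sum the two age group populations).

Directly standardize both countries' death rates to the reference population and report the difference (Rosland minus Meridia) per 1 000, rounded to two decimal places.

-2.90

Age-specific rates per 1 000 for Rosland: 0.988, 12.625, 27.544.
For Meridia: 1.080, 13.454, 39.251.
Combined standard total = 1 086 900; weights = 0.5347, 0.2387, 0.2266.
Rosland: 0.5347×0.988 + 0.2387×12.625 + 0.2266×27.544 = 9.7833 per 1 000.
Meridia: 0.5347×1.080 + 0.2387×13.454 + 0.2266×39.251 = 12.6831 per 1 000.
Difference = 9.7833 − 12.6831 = -2.8998.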